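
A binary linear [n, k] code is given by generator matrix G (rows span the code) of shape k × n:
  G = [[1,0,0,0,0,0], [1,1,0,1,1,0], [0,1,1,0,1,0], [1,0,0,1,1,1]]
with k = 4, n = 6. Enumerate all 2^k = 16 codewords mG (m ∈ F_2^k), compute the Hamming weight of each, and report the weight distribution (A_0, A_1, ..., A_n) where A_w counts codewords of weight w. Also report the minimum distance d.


Weight distribution: A_0 = 1, A_1 = 1, A_2 = 2, A_3 = 6, A_4 = 5, A_5 = 1. Minimum distance d = 1.

Enumerate all 2^4 = 16 messages m ∈ F_2^4.
For each, compute codeword c = mG in F_2^6, then tally its weight.
  m = 0000 → c = 000000, weight = 0.
  m = 1000 → c = 100000, weight = 1.
  m = 0100 → c = 110110, weight = 4.
  m = 1100 → c = 010110, weight = 3.
  m = 0010 → c = 011010, weight = 3.
  m = 1010 → c = 111010, weight = 4.
  m = 0110 → c = 101100, weight = 3.
  m = 1110 → c = 001100, weight = 2.
  m = 0001 → c = 100111, weight = 4.
  m = 1001 → c = 000111, weight = 3.
  m = 0101 → c = 010001, weight = 2.
  m = 1101 → c = 110001, weight = 3.
  m = 0011 → c = 111101, weight = 5.
  m = 1011 → c = 011101, weight = 4.
  m = 0111 → c = 001011, weight = 3.
  m = 1111 → c = 101011, weight = 4.
Tally weights:
  weight 0: 1 codewords.
  weight 1: 1 codewords.
  weight 2: 2 codewords.
  weight 3: 6 codewords.
  weight 4: 5 codewords.
  weight 5: 1 codewords.
Minimum distance d = smallest w > 0 with A_w > 0 = 1.
Sanity: Σ A_w = 16 = 2^4 = 16 ✓.


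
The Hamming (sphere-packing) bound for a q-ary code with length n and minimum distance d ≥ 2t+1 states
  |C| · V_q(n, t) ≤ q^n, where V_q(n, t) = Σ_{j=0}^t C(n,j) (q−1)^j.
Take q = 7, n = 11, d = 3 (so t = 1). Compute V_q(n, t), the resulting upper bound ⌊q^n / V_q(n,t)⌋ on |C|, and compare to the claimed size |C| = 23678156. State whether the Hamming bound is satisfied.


V_q(n, t) = 67, q^n = 1977326743, Hamming bound = 29512339, |C| = 23678156 ≤ bound (satisfied).

Step 1: Compute V_q(n, t) = Σ_{j=0}^1 C(n, j) (q−1)^j.
  j = 0: C(11,0)·(6)^0 = 1·1 = 1.
  j = 1: C(11,1)·(6)^1 = 11·6 = 66.
  V_q(n, t) = 1 + 66 = 67.
Step 2: q^n = 7^11 = 1977326743.
Step 3: Hamming bound ⌊q^n / V_q(n,t)⌋ = ⌊1977326743/67⌋ = 29512339.
Step 4: Compare |C| = 23678156 to 29512339: satisfied.
The claimed |C| lies below the Hamming bound.


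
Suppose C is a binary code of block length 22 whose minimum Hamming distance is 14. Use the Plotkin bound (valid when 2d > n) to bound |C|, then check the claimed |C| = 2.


Plotkin bound M ≤ 4; given |C| = 2 ≤ bound (satisfied).

Check applicability: 2d = 28, n = 22.
2d − n = 6 > 0, so Plotkin applies.
Compute d/(2d−n) = 14/6 ≈ 2.3333.
⌊d/(2d−n)⌋ = 2.
Plotkin bound: M ≤ 2·2 = 4.
Given |C| = 2, check: satisfied.
This |C| is below the Plotkin bound.


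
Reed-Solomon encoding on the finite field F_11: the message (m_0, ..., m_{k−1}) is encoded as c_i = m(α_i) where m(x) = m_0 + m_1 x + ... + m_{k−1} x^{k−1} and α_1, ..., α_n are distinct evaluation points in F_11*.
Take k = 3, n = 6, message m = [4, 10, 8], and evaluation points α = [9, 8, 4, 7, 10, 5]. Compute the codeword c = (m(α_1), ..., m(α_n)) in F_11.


c = [5, 2, 7, 4, 2, 1]

Message polynomial: m(x) = 4 + 10·x + 8·x^2 (mod 11).
For each evaluation point α_i, compute m(α_i) mod 11:
  α_1 = 9: Horner steps 8 → 5 → 5, so m(9) = 5.
  α_2 = 8: Horner steps 8 → 8 → 2, so m(8) = 2.
  α_3 = 4: Horner steps 8 → 9 → 7, so m(4) = 7.
  α_4 = 7: Horner steps 8 → 0 → 4, so m(7) = 4.
  α_5 = 10: Horner steps 8 → 2 → 2, so m(10) = 2.
  α_6 = 5: Horner steps 8 → 6 → 1, so m(5) = 1.
Codeword c = [5, 2, 7, 4, 2, 1] ∈ F_11^6.


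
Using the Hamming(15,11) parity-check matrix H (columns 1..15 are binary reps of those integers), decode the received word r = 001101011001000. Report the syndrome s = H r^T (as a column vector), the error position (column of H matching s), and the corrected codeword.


s = (1, 1, 0, 0)^T, error position = 12, corrected codeword c = 001101011000000

Compute s = H r^T mod 2 one row at a time:
  s_1 = 1 + 1 + 0 + 0 + 1 + 0 + 0 + 0 = 3 ≡ 1 (mod 2).
  s_2 = 1 + 0 + 1 + 0 + 1 + 0 + 0 + 0 = 3 ≡ 1 (mod 2).
  s_3 = 0 + 1 + 1 + 0 + 0 + 0 + 0 + 0 = 2 ≡ 0 (mod 2).
  s_4 = 0 + 1 + 0 + 0 + 1 + 0 + 0 + 0 = 2 ≡ 0 (mod 2).
s = (1, 1, 0, 0)^T — this equals column 12 of H (binary 1100), so error is at position 12.
Correct: flip bit 12 of r = 001101011001000 to get c = 001101011000000.


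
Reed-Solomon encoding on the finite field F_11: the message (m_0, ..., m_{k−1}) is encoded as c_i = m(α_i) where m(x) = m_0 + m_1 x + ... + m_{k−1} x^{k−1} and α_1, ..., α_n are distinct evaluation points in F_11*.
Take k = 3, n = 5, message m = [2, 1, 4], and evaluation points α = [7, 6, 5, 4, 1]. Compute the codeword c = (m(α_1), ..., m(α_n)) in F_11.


c = [7, 9, 8, 4, 7]

Message polynomial: m(x) = 2 + 1·x + 4·x^2 (mod 11).
For each evaluation point α_i, compute m(α_i) mod 11:
  α_1 = 7: Horner steps 4 → 7 → 7, so m(7) = 7.
  α_2 = 6: Horner steps 4 → 3 → 9, so m(6) = 9.
  α_3 = 5: Horner steps 4 → 10 → 8, so m(5) = 8.
  α_4 = 4: Horner steps 4 → 6 → 4, so m(4) = 4.
  α_5 = 1: Horner steps 4 → 5 → 7, so m(1) = 7.
Codeword c = [7, 9, 8, 4, 7] ∈ F_11^5.


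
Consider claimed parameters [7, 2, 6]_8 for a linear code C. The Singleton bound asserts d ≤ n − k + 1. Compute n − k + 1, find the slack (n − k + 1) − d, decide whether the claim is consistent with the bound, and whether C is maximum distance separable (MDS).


Singleton RHS = n − k + 1 = 6, slack = 0, bound satisfied, MDS.

Singleton bound: d ≤ n − k + 1.
Here n = 7, k = 2, so n − k + 1 = 6.
Given d = 6, check d ≤ 6: YES.
Slack = (n − k + 1) − d = 0.
The code is MDS (slack = 0).
Description: the claimed parameters are [7, 2, 6]_8; such a code would be MDS (meets Singleton bound).


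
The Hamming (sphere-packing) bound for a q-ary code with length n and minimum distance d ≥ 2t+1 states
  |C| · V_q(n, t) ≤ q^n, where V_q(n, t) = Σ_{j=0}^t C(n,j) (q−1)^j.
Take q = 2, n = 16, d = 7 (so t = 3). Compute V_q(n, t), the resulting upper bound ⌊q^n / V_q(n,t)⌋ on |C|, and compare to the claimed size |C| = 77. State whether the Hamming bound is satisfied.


V_q(n, t) = 697, q^n = 65536, Hamming bound = 94, |C| = 77 ≤ bound (satisfied).

Step 1: Compute V_q(n, t) = Σ_{j=0}^3 C(n, j) (q−1)^j.
  j = 0: C(16,0)·(1)^0 = 1·1 = 1.
  j = 1: C(16,1)·(1)^1 = 16·1 = 16.
  j = 2: C(16,2)·(1)^2 = 120·1 = 120.
  j = 3: C(16,3)·(1)^3 = 560·1 = 560.
  V_q(n, t) = 1 + 16 + 120 + 560 = 697.
Step 2: q^n = 2^16 = 65536.
Step 3: Hamming bound ⌊q^n / V_q(n,t)⌋ = ⌊65536/697⌋ = 94.
Step 4: Compare |C| = 77 to 94: satisfied.
The claimed |C| lies below the Hamming bound.


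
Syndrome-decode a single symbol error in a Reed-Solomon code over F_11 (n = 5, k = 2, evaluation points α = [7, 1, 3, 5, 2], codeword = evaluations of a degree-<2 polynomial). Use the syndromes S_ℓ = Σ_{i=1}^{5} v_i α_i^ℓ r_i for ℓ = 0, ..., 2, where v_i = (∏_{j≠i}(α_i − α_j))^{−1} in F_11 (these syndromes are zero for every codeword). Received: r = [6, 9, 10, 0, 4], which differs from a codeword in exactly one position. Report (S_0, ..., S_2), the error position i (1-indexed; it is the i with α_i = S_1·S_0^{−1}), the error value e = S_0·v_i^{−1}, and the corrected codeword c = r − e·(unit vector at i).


S = (3, 10, 4), error at position 1, error magnitude e = 5, c = [1, 9, 10, 0, 4].

Step 1: column multipliers v_i = (∏_{j≠i}(α_i − α_j))^{−1} mod 11.
  i = 1 (α = 7): (7−1)(7−3)(7−5)(7−2) = 6·4·2·5 = 240 ≡ 9, so v_1 = 9^{−1} = 5 (mod 11).
  i = 2 (α = 1): (1−7)(1−3)(1−5)(1−2) = (−6)·(−2)·(−4)·(−1) = 48 ≡ 4, so v_2 = 4^{−1} = 3 (mod 11).
  i = 3 (α = 3): (3−7)(3−1)(3−5)(3−2) = (−4)·2·(−2)·1 = 16 ≡ 5, so v_3 = 5^{−1} = 9 (mod 11).
  i = 4 (α = 5): (5−7)(5−1)(5−3)(5−2) = (−2)·4·2·3 = −48 ≡ 7, so v_4 = 7^{−1} = 8 (mod 11).
  i = 5 (α = 2): (2−7)(2−1)(2−3)(2−5) = (−5)·1·(−1)·(−3) = −15 ≡ 7, so v_5 = 7^{−1} = 8 (mod 11).
  v = [5, 3, 9, 8, 8].
Step 2: syndromes of r = [6, 9, 10, 0, 4] (all sums mod 11).
  S_0 = Σ v_i r_i = 5·6 + 3·9 + 9·10 + 8·0 + 8·4 = 179 ≡ 3.
  S_1 = Σ v_i α_i r_i = 5·7·6 + 3·1·9 + 9·3·10 + 8·5·0 + 8·2·4 = 571 ≡ 10.
  α_i^2 mod 11 = [5, 1, 9, 3, 4].
  S_2 = Σ v_i α_i^2 r_i = 5·5·6 + 3·1·9 + 9·9·10 + 8·3·0 + 8·4·4 = 1115 ≡ 4.
  S = (3, 10, 4) ≠ 0, so r is not a codeword (an error is present).
Step 3: locate the error. For a single error e at position i, S_ℓ = v_i·e·α_i^ℓ, so α_err = S_1/S_0.
  S_0^{−1} = 3^{−1} = 4 (mod 11), so α_err = 10·4 = 40 ≡ 7 = α_1. Error position i = 1.
  Consistency check: S_2/S_1 = 4·10 = 40 ≡ 7 = α_err ✓ (single-error assumption holds).
Step 4: error magnitude e = S_0/v_1 = S_0·∏_{j≠1}(α_1 − α_j) = 3·9 = 27 ≡ 5 (mod 11).
Step 5: correct position 1: c_1 = r_1 − e = 6 − 5 ≡ 1 (mod 11). Hence c = [1, 9, 10, 0, 4].
  Check: interpolating c through the α_i gives m(x) = 3 + 6·x (degree < 2) with m(α_i) = c_i for every i, so c is indeed a codeword.


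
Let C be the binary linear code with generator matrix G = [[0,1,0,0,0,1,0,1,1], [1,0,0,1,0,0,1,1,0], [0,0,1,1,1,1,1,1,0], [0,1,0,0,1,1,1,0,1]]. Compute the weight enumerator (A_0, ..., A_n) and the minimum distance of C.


Weight distribution: A_0 = 1, A_3 = 3, A_4 = 3, A_5 = 4, A_6 = 4, A_7 = 1. Minimum distance d = 3.

Enumerate all 2^4 = 16 messages m ∈ F_2^4.
For each, compute codeword c = mG in F_2^9, then tally its weight.
  m = 0000 → c = 000000000, weight = 0.
  m = 1000 → c = 010001011, weight = 4.
  m = 0100 → c = 100100110, weight = 4.
  m = 1100 → c = 110101101, weight = 6.
  m = 0010 → c = 001111110, weight = 6.
  m = 1010 → c = 011110101, weight = 6.
  m = 0110 → c = 101011000, weight = 4.
  m = 1110 → c = 111010011, weight = 6.
  m = 0001 → c = 010011101, weight = 5.
  m = 1001 → c = 000010110, weight = 3.
  m = 0101 → c = 110111011, weight = 7.
  m = 1101 → c = 100110000, weight = 3.
  m = 0011 → c = 011100011, weight = 5.
  m = 1011 → c = 001101000, weight = 3.
  m = 0111 → c = 111000101, weight = 5.
  m = 1111 → c = 101001110, weight = 5.
Tally weights:
  weight 0: 1 codewords.
  weight 3: 3 codewords.
  weight 4: 3 codewords.
  weight 5: 4 codewords.
  weight 6: 4 codewords.
  weight 7: 1 codewords.
Minimum distance d = smallest w > 0 with A_w > 0 = 3.
Sanity: Σ A_w = 16 = 2^4 = 16 ✓.


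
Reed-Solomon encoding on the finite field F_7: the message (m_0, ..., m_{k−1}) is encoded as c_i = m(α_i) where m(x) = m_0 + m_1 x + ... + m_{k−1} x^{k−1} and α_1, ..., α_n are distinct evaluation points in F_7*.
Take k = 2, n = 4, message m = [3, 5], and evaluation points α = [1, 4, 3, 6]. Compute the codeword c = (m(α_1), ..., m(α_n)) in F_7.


c = [1, 2, 4, 5]

Message polynomial: m(x) = 3 + 5·x (mod 7).
For each evaluation point α_i, compute m(α_i) mod 7:
  α_1 = 1: Horner steps 5 → 1, so m(1) = 1.
  α_2 = 4: Horner steps 5 → 2, so m(4) = 2.
  α_3 = 3: Horner steps 5 → 4, so m(3) = 4.
  α_4 = 6: Horner steps 5 → 5, so m(6) = 5.
Codeword c = [1, 2, 4, 5] ∈ F_7^4.


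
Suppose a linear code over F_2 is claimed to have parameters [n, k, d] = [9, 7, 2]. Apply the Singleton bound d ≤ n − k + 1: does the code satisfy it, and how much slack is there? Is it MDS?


Singleton RHS = n − k + 1 = 3, slack = 1, bound satisfied, not MDS.

Singleton bound: d ≤ n − k + 1.
Here n = 9, k = 7, so n − k + 1 = 3.
Given d = 2, check d ≤ 3: YES.
Slack = (n − k + 1) − d = 1.
The code is NOT MDS (slack = 1 > 0).
Description: the claimed parameters are [9, 7, 2]_2; such a code would be non-MDS.


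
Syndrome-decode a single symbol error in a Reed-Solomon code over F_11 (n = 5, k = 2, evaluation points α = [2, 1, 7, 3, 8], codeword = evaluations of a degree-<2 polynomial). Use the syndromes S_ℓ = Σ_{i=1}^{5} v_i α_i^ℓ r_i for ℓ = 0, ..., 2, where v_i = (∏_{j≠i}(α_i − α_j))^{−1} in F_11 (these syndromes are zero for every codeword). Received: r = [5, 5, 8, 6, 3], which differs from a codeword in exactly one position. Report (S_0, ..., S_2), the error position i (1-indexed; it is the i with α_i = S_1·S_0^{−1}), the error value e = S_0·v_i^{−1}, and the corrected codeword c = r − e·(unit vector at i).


S = (9, 7, 3), error at position 1, error magnitude e = 5, c = [0, 5, 8, 6, 3].

Step 1: column multipliers v_i = (∏_{j≠i}(α_i − α_j))^{−1} mod 11.
  i = 1 (α = 2): (2−1)(2−7)(2−3)(2−8) = 1·(−5)·(−1)·(−6) = −30 ≡ 3, so v_1 = 3^{−1} = 4 (mod 11).
  i = 2 (α = 1): (1−2)(1−7)(1−3)(1−8) = (−1)·(−6)·(−2)·(−7) = 84 ≡ 7, so v_2 = 7^{−1} = 8 (mod 11).
  i = 3 (α = 7): (7−2)(7−1)(7−3)(7−8) = 5·6·4·(−1) = −120 ≡ 1, so v_3 = 1^{−1} = 1 (mod 11).
  i = 4 (α = 3): (3−2)(3−1)(3−7)(3−8) = 1·2·(−4)·(−5) = 40 ≡ 7, so v_4 = 7^{−1} = 8 (mod 11).
  i = 5 (α = 8): (8−2)(8−1)(8−7)(8−3) = 6·7·1·5 = 210 ≡ 1, so v_5 = 1^{−1} = 1 (mod 11).
  v = [4, 8, 1, 8, 1].
Step 2: syndromes of r = [5, 5, 8, 6, 3] (all sums mod 11).
  S_0 = Σ v_i r_i = 4·5 + 8·5 + 1·8 + 8·6 + 1·3 = 119 ≡ 9.
  S_1 = Σ v_i α_i r_i = 4·2·5 + 8·1·5 + 1·7·8 + 8·3·6 + 1·8·3 = 304 ≡ 7.
  α_i^2 mod 11 = [4, 1, 5, 9, 9].
  S_2 = Σ v_i α_i^2 r_i = 4·4·5 + 8·1·5 + 1·5·8 + 8·9·6 + 1·9·3 = 619 ≡ 3.
  S = (9, 7, 3) ≠ 0, so r is not a codeword (an error is present).
Step 3: locate the error. For a single error e at position i, S_ℓ = v_i·e·α_i^ℓ, so α_err = S_1/S_0.
  S_0^{−1} = 9^{−1} = 5 (mod 11), so α_err = 7·5 = 35 ≡ 2 = α_1. Error position i = 1.
  Consistency check: S_2/S_1 = 3·8 = 24 ≡ 2 = α_err ✓ (single-error assumption holds).
Step 4: error magnitude e = S_0/v_1 = S_0·∏_{j≠1}(α_1 − α_j) = 9·3 = 27 ≡ 5 (mod 11).
Step 5: correct position 1: c_1 = r_1 − e = 5 − 5 ≡ 0 (mod 11). Hence c = [0, 5, 8, 6, 3].
  Check: interpolating c through the α_i gives m(x) = 10 + 6·x (degree < 2) with m(α_i) = c_i for every i, so c is indeed a codeword.


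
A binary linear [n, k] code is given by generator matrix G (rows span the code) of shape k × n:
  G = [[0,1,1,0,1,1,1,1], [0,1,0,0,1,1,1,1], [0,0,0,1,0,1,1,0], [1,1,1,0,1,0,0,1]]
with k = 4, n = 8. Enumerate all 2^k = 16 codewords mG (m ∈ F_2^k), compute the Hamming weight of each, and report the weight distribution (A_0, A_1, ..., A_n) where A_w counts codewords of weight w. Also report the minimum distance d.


Weight distribution: A_0 = 1, A_1 = 1, A_2 = 1, A_3 = 3, A_4 = 4, A_5 = 3, A_6 = 1, A_7 = 1, A_8 = 1. Minimum distance d = 1.

Enumerate all 2^4 = 16 messages m ∈ F_2^4.
For each, compute codeword c = mG in F_2^8, then tally its weight.
  m = 0000 → c = 00000000, weight = 0.
  m = 1000 → c = 01101111, weight = 6.
  m = 0100 → c = 01001111, weight = 5.
  m = 1100 → c = 00100000, weight = 1.
  m = 0010 → c = 00010110, weight = 3.
  m = 1010 → c = 01111001, weight = 5.
  m = 0110 → c = 01011001, weight = 4.
  m = 1110 → c = 00110110, weight = 4.
  m = 0001 → c = 11101001, weight = 5.
  m = 1001 → c = 10000110, weight = 3.
  m = 0101 → c = 10100110, weight = 4.
  m = 1101 → c = 11001001, weight = 4.
  m = 0011 → c = 11111111, weight = 8.
  m = 1011 → c = 10010000, weight = 2.
  m = 0111 → c = 10110000, weight = 3.
  m = 1111 → c = 11011111, weight = 7.
Tally weights:
  weight 0: 1 codewords.
  weight 1: 1 codewords.
  weight 2: 1 codewords.
  weight 3: 3 codewords.
  weight 4: 4 codewords.
  weight 5: 3 codewords.
  weight 6: 1 codewords.
  weight 7: 1 codewords.
  weight 8: 1 codewords.
Minimum distance d = smallest w > 0 with A_w > 0 = 1.
Sanity: Σ A_w = 16 = 2^4 = 16 ✓.


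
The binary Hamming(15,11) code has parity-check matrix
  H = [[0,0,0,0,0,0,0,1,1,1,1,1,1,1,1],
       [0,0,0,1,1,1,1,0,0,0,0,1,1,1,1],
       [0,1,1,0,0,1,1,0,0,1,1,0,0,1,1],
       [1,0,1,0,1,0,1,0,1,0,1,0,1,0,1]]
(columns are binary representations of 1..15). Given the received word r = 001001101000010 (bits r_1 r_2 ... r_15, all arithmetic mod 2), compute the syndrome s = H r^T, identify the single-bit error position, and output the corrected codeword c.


s = (0, 1, 0, 1)^T, error position = 5, corrected codeword c = 001011101000010

Compute s = H r^T mod 2 one row at a time:
  s_1 = 0 + 1 + 0 + 0 + 0 + 0 + 1 + 0 = 2 ≡ 0 (mod 2).
  s_2 = 0 + 0 + 1 + 1 + 0 + 0 + 1 + 0 = 3 ≡ 1 (mod 2).
  s_3 = 0 + 1 + 1 + 1 + 0 + 0 + 1 + 0 = 4 ≡ 0 (mod 2).
  s_4 = 0 + 1 + 0 + 1 + 1 + 0 + 0 + 0 = 3 ≡ 1 (mod 2).
s = (0, 1, 0, 1)^T — this equals column 5 of H (binary 0101), so error is at position 5.
Correct: flip bit 5 of r = 001001101000010 to get c = 001011101000010.


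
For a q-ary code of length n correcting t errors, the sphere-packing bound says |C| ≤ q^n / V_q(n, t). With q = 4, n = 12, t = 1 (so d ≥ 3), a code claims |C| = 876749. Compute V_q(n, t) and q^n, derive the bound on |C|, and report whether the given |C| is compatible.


V_q(n, t) = 37, q^n = 16777216, Hamming bound = 453438, |C| = 876749 > bound (violated).

Step 1: Compute V_q(n, t) = Σ_{j=0}^1 C(n, j) (q−1)^j.
  j = 0: C(12,0)·(3)^0 = 1·1 = 1.
  j = 1: C(12,1)·(3)^1 = 12·3 = 36.
  V_q(n, t) = 1 + 36 = 37.
Step 2: q^n = 4^12 = 16777216.
Step 3: Hamming bound ⌊q^n / V_q(n,t)⌋ = ⌊16777216/37⌋ = 453438.
Step 4: Compare |C| = 876749 to 453438: violated.
The claimed |C| lies above the Hamming bound, so no 4-ary code of length 12 with d ≥ 3 can have 876749 codewords.


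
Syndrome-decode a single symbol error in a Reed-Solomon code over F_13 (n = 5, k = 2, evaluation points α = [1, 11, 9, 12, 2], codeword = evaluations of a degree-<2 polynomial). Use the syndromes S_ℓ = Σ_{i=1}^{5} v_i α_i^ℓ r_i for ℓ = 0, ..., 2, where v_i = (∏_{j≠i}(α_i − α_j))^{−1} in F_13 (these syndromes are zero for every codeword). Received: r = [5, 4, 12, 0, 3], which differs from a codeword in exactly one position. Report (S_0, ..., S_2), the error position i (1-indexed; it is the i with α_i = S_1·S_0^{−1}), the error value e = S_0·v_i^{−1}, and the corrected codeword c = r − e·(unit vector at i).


S = (4, 8, 3), error at position 5, error magnitude e = 2, c = [5, 4, 12, 0, 1].

Step 1: column multipliers v_i = (∏_{j≠i}(α_i − α_j))^{−1} mod 13.
  i = 1 (α = 1): (1−11)(1−9)(1−12)(1−2) = (−10)·(−8)·(−11)·(−1) = 880 ≡ 9, so v_1 = 9^{−1} = 3 (mod 13).
  i = 2 (α = 11): (11−1)(11−9)(11−12)(11−2) = 10·2·(−1)·9 = −180 ≡ 2, so v_2 = 2^{−1} = 7 (mod 13).
  i = 3 (α = 9): (9−1)(9−11)(9−12)(9−2) = 8·(−2)·(−3)·7 = 336 ≡ 11, so v_3 = 11^{−1} = 6 (mod 13).
  i = 4 (α = 12): (12−1)(12−11)(12−9)(12−2) = 11·1·3·10 = 330 ≡ 5, so v_4 = 5^{−1} = 8 (mod 13).
  i = 5 (α = 2): (2−1)(2−11)(2−9)(2−12) = 1·(−9)·(−7)·(−10) = −630 ≡ 7, so v_5 = 7^{−1} = 2 (mod 13).
  v = [3, 7, 6, 8, 2].
Step 2: syndromes of r = [5, 4, 12, 0, 3] (all sums mod 13).
  S_0 = Σ v_i r_i = 3·5 + 7·4 + 6·12 + 8·0 + 2·3 = 121 ≡ 4.
  S_1 = Σ v_i α_i r_i = 3·1·5 + 7·11·4 + 6·9·12 + 8·12·0 + 2·2·3 = 983 ≡ 8.
  α_i^2 mod 13 = [1, 4, 3, 1, 4].
  S_2 = Σ v_i α_i^2 r_i = 3·1·5 + 7·4·4 + 6·3·12 + 8·1·0 + 2·4·3 = 367 ≡ 3.
  S = (4, 8, 3) ≠ 0, so r is not a codeword (an error is present).
Step 3: locate the error. For a single error e at position i, S_ℓ = v_i·e·α_i^ℓ, so α_err = S_1/S_0.
  S_0^{−1} = 4^{−1} = 10 (mod 13), so α_err = 8·10 = 80 ≡ 2 = α_5. Error position i = 5.
  Consistency check: S_2/S_1 = 3·5 = 15 ≡ 2 = α_err ✓ (single-error assumption holds).
Step 4: error magnitude e = S_0/v_5 = S_0·∏_{j≠5}(α_5 − α_j) = 4·7 = 28 ≡ 2 (mod 13).
Step 5: correct position 5: c_5 = r_5 − e = 3 − 2 ≡ 1 (mod 13). Hence c = [5, 4, 12, 0, 1].
  Check: interpolating c through the α_i gives m(x) = 9 + 9·x (degree < 2) with m(α_i) = c_i for every i, so c is indeed a codeword.


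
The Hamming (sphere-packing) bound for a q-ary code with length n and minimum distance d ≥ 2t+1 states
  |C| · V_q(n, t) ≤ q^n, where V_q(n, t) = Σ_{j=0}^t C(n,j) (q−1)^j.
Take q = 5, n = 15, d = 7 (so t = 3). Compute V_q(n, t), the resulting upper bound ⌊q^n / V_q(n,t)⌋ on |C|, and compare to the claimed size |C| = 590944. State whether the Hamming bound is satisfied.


V_q(n, t) = 30861, q^n = 30517578125, Hamming bound = 988871, |C| = 590944 ≤ bound (satisfied).

Step 1: Compute V_q(n, t) = Σ_{j=0}^3 C(n, j) (q−1)^j.
  j = 0: C(15,0)·(4)^0 = 1·1 = 1.
  j = 1: C(15,1)·(4)^1 = 15·4 = 60.
  j = 2: C(15,2)·(4)^2 = 105·16 = 1680.
  j = 3: C(15,3)·(4)^3 = 455·64 = 29120.
  V_q(n, t) = 1 + 60 + 1680 + 29120 = 30861.
Step 2: q^n = 5^15 = 30517578125.
Step 3: Hamming bound ⌊q^n / V_q(n,t)⌋ = ⌊30517578125/30861⌋ = 988871.
Step 4: Compare |C| = 590944 to 988871: satisfied.
The claimed |C| lies below the Hamming bound.


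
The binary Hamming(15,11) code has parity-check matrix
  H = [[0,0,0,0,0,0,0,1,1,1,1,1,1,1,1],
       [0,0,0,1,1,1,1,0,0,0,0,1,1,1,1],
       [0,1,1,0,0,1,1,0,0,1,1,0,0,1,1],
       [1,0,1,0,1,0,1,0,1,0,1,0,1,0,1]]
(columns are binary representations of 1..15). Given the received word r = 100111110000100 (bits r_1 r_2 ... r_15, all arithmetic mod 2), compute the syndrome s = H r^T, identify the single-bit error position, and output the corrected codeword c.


s = (0, 1, 0, 0)^T, error position = 4, corrected codeword c = 100011110000100

Compute s = H r^T mod 2 one row at a time:
  s_1 = 1 + 0 + 0 + 0 + 0 + 1 + 0 + 0 = 2 ≡ 0 (mod 2).
  s_2 = 1 + 1 + 1 + 1 + 0 + 1 + 0 + 0 = 5 ≡ 1 (mod 2).
  s_3 = 0 + 0 + 1 + 1 + 0 + 0 + 0 + 0 = 2 ≡ 0 (mod 2).
  s_4 = 1 + 0 + 1 + 1 + 0 + 0 + 1 + 0 = 4 ≡ 0 (mod 2).
s = (0, 1, 0, 0)^T — this equals column 4 of H (binary 0100), so error is at position 4.
Correct: flip bit 4 of r = 100111110000100 to get c = 100011110000100.


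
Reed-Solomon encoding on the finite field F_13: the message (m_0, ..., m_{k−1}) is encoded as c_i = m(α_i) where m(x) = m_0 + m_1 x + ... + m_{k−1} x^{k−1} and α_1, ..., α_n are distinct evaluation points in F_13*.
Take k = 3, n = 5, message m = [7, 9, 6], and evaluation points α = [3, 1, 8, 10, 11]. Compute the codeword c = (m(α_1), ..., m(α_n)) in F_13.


c = [10, 9, 8, 8, 0]

Message polynomial: m(x) = 7 + 9·x + 6·x^2 (mod 13).
For each evaluation point α_i, compute m(α_i) mod 13:
  α_1 = 3: Horner steps 6 → 1 → 10, so m(3) = 10.
  α_2 = 1: Horner steps 6 → 2 → 9, so m(1) = 9.
  α_3 = 8: Horner steps 6 → 5 → 8, so m(8) = 8.
  α_4 = 10: Horner steps 6 → 4 → 8, so m(10) = 8.
  α_5 = 11: Horner steps 6 → 10 → 0, so m(11) = 0.
Codeword c = [10, 9, 8, 8, 0] ∈ F_13^5.


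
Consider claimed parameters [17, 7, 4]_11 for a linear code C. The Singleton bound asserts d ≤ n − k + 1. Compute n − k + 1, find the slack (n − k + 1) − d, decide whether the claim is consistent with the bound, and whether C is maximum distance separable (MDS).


Singleton RHS = n − k + 1 = 11, slack = 7, bound satisfied, not MDS.

Singleton bound: d ≤ n − k + 1.
Here n = 17, k = 7, so n − k + 1 = 11.
Given d = 4, check d ≤ 11: YES.
Slack = (n − k + 1) − d = 7.
The code is NOT MDS (slack = 7 > 0).
Description: the claimed parameters are [17, 7, 4]_11; such a code would be non-MDS.


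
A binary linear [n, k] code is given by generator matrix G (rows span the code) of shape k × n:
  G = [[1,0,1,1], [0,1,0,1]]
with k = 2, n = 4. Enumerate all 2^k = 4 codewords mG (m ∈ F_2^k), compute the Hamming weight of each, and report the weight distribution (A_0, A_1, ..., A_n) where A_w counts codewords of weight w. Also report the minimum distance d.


Weight distribution: A_0 = 1, A_2 = 1, A_3 = 2. Minimum distance d = 2.

Enumerate all 2^2 = 4 messages m ∈ F_2^2.
For each, compute codeword c = mG in F_2^4, then tally its weight.
  m = 00 → c = 0000, weight = 0.
  m = 10 → c = 1011, weight = 3.
  m = 01 → c = 0101, weight = 2.
  m = 11 → c = 1110, weight = 3.
Tally weights:
  weight 0: 1 codewords.
  weight 2: 1 codewords.
  weight 3: 2 codewords.
Minimum distance d = smallest w > 0 with A_w > 0 = 2.
Sanity: Σ A_w = 4 = 2^2 = 4 ✓.


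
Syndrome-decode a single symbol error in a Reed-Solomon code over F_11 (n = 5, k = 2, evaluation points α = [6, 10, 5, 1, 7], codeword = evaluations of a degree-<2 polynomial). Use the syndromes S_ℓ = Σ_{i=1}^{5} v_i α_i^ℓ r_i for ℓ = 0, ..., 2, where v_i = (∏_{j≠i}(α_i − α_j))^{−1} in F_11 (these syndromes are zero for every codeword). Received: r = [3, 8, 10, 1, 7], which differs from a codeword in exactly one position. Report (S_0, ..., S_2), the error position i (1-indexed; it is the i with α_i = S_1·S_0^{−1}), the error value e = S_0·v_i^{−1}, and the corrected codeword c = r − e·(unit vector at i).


S = (9, 9, 9), error at position 4, error magnitude e = 7, c = [3, 8, 10, 5, 7].

Step 1: column multipliers v_i = (∏_{j≠i}(α_i − α_j))^{−1} mod 11.
  i = 1 (α = 6): (6−10)(6−5)(6−1)(6−7) = (−4)·1·5·(−1) = 20 ≡ 9, so v_1 = 9^{−1} = 5 (mod 11).
  i = 2 (α = 10): (10−6)(10−5)(10−1)(10−7) = 4·5·9·3 = 540 ≡ 1, so v_2 = 1^{−1} = 1 (mod 11).
  i = 3 (α = 5): (5−6)(5−10)(5−1)(5−7) = (−1)·(−5)·4·(−2) = −40 ≡ 4, so v_3 = 4^{−1} = 3 (mod 11).
  i = 4 (α = 1): (1−6)(1−10)(1−5)(1−7) = (−5)·(−9)·(−4)·(−6) = 1080 ≡ 2, so v_4 = 2^{−1} = 6 (mod 11).
  i = 5 (α = 7): (7−6)(7−10)(7−5)(7−1) = 1·(−3)·2·6 = −36 ≡ 8, so v_5 = 8^{−1} = 7 (mod 11).
  v = [5, 1, 3, 6, 7].
Step 2: syndromes of r = [3, 8, 10, 1, 7] (all sums mod 11).
  S_0 = Σ v_i r_i = 5·3 + 1·8 + 3·10 + 6·1 + 7·7 = 108 ≡ 9.
  S_1 = Σ v_i α_i r_i = 5·6·3 + 1·10·8 + 3·5·10 + 6·1·1 + 7·7·7 = 669 ≡ 9.
  α_i^2 mod 11 = [3, 1, 3, 1, 5].
  S_2 = Σ v_i α_i^2 r_i = 5·3·3 + 1·1·8 + 3·3·10 + 6·1·1 + 7·5·7 = 394 ≡ 9.
  S = (9, 9, 9) ≠ 0, so r is not a codeword (an error is present).
Step 3: locate the error. For a single error e at position i, S_ℓ = v_i·e·α_i^ℓ, so α_err = S_1/S_0.
  S_0^{−1} = 9^{−1} = 5 (mod 11), so α_err = 9·5 = 45 ≡ 1 = α_4. Error position i = 4.
  Consistency check: S_2/S_1 = 9·5 = 45 ≡ 1 = α_err ✓ (single-error assumption holds).
Step 4: error magnitude e = S_0/v_4 = S_0·∏_{j≠4}(α_4 − α_j) = 9·2 = 18 ≡ 7 (mod 11).
Step 5: correct position 4: c_4 = r_4 − e = 1 − 7 ≡ 5 (mod 11). Hence c = [3, 8, 10, 5, 7].
  Check: interpolating c through the α_i gives m(x) = 1 + 4·x (degree < 2) with m(α_i) = c_i for every i, so c is indeed a codeword.


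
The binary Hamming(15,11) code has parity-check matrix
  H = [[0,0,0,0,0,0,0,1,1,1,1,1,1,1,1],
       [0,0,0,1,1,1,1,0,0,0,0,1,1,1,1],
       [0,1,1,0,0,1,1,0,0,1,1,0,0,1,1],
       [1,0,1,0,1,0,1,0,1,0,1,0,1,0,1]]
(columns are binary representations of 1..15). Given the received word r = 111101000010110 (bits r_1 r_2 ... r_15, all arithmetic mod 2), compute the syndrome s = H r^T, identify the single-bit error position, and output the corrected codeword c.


s = (1, 0, 1, 0)^T, error position = 10, corrected codeword c = 111101000110110

Compute s = H r^T mod 2 one row at a time:
  s_1 = 0 + 0 + 0 + 1 + 0 + 1 + 1 + 0 = 3 ≡ 1 (mod 2).
  s_2 = 1 + 0 + 1 + 0 + 0 + 1 + 1 + 0 = 4 ≡ 0 (mod 2).
  s_3 = 1 + 1 + 1 + 0 + 0 + 1 + 1 + 0 = 5 ≡ 1 (mod 2).
  s_4 = 1 + 1 + 0 + 0 + 0 + 1 + 1 + 0 = 4 ≡ 0 (mod 2).
s = (1, 0, 1, 0)^T — this equals column 10 of H (binary 1010), so error is at position 10.
Correct: flip bit 10 of r = 111101000010110 to get c = 111101000110110.


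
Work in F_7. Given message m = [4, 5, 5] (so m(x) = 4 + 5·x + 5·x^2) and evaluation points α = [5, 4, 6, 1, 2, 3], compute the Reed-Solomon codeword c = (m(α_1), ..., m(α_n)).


c = [0, 6, 4, 0, 6, 1]

Message polynomial: m(x) = 4 + 5·x + 5·x^2 (mod 7).
For each evaluation point α_i, compute m(α_i) mod 7:
  α_1 = 5: Horner steps 5 → 2 → 0, so m(5) = 0.
  α_2 = 4: Horner steps 5 → 4 → 6, so m(4) = 6.
  α_3 = 6: Horner steps 5 → 0 → 4, so m(6) = 4.
  α_4 = 1: Horner steps 5 → 3 → 0, so m(1) = 0.
  α_5 = 2: Horner steps 5 → 1 → 6, so m(2) = 6.
  α_6 = 3: Horner steps 5 → 6 → 1, so m(3) = 1.
Codeword c = [0, 6, 4, 0, 6, 1] ∈ F_7^6.


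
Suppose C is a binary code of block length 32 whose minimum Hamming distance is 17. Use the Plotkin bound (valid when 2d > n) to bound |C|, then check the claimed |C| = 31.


Plotkin bound M ≤ 16; given |C| = 31 > bound (violated).

Check applicability: 2d = 34, n = 32.
2d − n = 2 > 0, so Plotkin applies.
Compute d/(2d−n) = 17/2 ≈ 8.5000.
⌊d/(2d−n)⌋ = 8.
Plotkin bound: M ≤ 2·8 = 16.
Given |C| = 31, check: VIOLATED.
This |C| is above the Plotkin bound, so no binary code with n = 32, d = 17 and 31 codewords exists.


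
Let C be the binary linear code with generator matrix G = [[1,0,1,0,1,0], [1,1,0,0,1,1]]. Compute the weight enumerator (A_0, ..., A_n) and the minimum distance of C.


Weight distribution: A_0 = 1, A_3 = 2, A_4 = 1. Minimum distance d = 3.

Enumerate all 2^2 = 4 messages m ∈ F_2^2.
For each, compute codeword c = mG in F_2^6, then tally its weight.
  m = 00 → c = 000000, weight = 0.
  m = 10 → c = 101010, weight = 3.
  m = 01 → c = 110011, weight = 4.
  m = 11 → c = 011001, weight = 3.
Tally weights:
  weight 0: 1 codewords.
  weight 3: 2 codewords.
  weight 4: 1 codewords.
Minimum distance d = smallest w > 0 with A_w > 0 = 3.
Sanity: Σ A_w = 4 = 2^2 = 4 ✓.


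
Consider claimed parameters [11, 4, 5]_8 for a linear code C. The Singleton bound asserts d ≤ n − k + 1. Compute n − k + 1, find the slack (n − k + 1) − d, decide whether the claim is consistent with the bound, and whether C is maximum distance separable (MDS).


Singleton RHS = n − k + 1 = 8, slack = 3, bound satisfied, not MDS.

Singleton bound: d ≤ n − k + 1.
Here n = 11, k = 4, so n − k + 1 = 8.
Given d = 5, check d ≤ 8: YES.
Slack = (n − k + 1) − d = 3.
The code is NOT MDS (slack = 3 > 0).
Description: the claimed parameters are [11, 4, 5]_8; such a code would be non-MDS.


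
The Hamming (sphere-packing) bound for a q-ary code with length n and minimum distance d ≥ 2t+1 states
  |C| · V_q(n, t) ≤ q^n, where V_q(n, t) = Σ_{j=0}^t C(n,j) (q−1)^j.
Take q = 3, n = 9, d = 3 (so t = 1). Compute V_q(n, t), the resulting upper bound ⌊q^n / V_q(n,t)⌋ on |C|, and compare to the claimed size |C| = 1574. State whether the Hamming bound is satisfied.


V_q(n, t) = 19, q^n = 19683, Hamming bound = 1035, |C| = 1574 > bound (violated).

Step 1: Compute V_q(n, t) = Σ_{j=0}^1 C(n, j) (q−1)^j.
  j = 0: C(9,0)·(2)^0 = 1·1 = 1.
  j = 1: C(9,1)·(2)^1 = 9·2 = 18.
  V_q(n, t) = 1 + 18 = 19.
Step 2: q^n = 3^9 = 19683.
Step 3: Hamming bound ⌊q^n / V_q(n,t)⌋ = ⌊19683/19⌋ = 1035.
Step 4: Compare |C| = 1574 to 1035: violated.
The claimed |C| lies above the Hamming bound, so no 3-ary code of length 9 with d ≥ 3 can have 1574 codewords.


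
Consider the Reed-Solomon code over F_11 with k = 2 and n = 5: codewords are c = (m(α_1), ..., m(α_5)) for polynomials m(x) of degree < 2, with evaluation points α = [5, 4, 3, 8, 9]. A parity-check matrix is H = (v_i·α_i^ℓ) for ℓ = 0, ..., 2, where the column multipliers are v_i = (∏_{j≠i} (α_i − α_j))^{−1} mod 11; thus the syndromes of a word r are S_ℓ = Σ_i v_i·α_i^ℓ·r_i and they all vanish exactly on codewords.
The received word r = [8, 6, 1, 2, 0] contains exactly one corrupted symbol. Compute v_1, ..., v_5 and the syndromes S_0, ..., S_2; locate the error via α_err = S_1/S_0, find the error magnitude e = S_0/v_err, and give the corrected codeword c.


S = (9, 3, 1), error at position 2, error magnitude e = 7, c = [8, 10, 1, 2, 0].

Step 1: column multipliers v_i = (∏_{j≠i}(α_i − α_j))^{−1} mod 11.
  i = 1 (α = 5): (5−4)(5−3)(5−8)(5−9) = 1·2·(−3)·(−4) = 24 ≡ 2, so v_1 = 2^{−1} = 6 (mod 11).
  i = 2 (α = 4): (4−5)(4−3)(4−8)(4−9) = (−1)·1·(−4)·(−5) = −20 ≡ 2, so v_2 = 2^{−1} = 6 (mod 11).
  i = 3 (α = 3): (3−5)(3−4)(3−8)(3−9) = (−2)·(−1)·(−5)·(−6) = 60 ≡ 5, so v_3 = 5^{−1} = 9 (mod 11).
  i = 4 (α = 8): (8−5)(8−4)(8−3)(8−9) = 3·4·5·(−1) = −60 ≡ 6, so v_4 = 6^{−1} = 2 (mod 11).
  i = 5 (α = 9): (9−5)(9−4)(9−3)(9−8) = 4·5·6·1 = 120 ≡ 10, so v_5 = 10^{−1} = 10 (mod 11).
  v = [6, 6, 9, 2, 10].
Step 2: syndromes of r = [8, 6, 1, 2, 0] (all sums mod 11).
  S_0 = Σ v_i r_i = 6·8 + 6·6 + 9·1 + 2·2 + 10·0 = 97 ≡ 9.
  S_1 = Σ v_i α_i r_i = 6·5·8 + 6·4·6 + 9·3·1 + 2·8·2 + 10·9·0 = 443 ≡ 3.
  α_i^2 mod 11 = [3, 5, 9, 9, 4].
  S_2 = Σ v_i α_i^2 r_i = 6·3·8 + 6·5·6 + 9·9·1 + 2·9·2 + 10·4·0 = 441 ≡ 1.
  S = (9, 3, 1) ≠ 0, so r is not a codeword (an error is present).
Step 3: locate the error. For a single error e at position i, S_ℓ = v_i·e·α_i^ℓ, so α_err = S_1/S_0.
  S_0^{−1} = 9^{−1} = 5 (mod 11), so α_err = 3·5 = 15 ≡ 4 = α_2. Error position i = 2.
  Consistency check: S_2/S_1 = 1·4 = 4 ≡ 4 = α_err ✓ (single-error assumption holds).
Step 4: error magnitude e = S_0/v_2 = S_0·∏_{j≠2}(α_2 − α_j) = 9·2 = 18 ≡ 7 (mod 11).
Step 5: correct position 2: c_2 = r_2 − e = 6 − 7 ≡ 10 (mod 11). Hence c = [8, 10, 1, 2, 0].
  Check: interpolating c through the α_i gives m(x) = 7 + 9·x (degree < 2) with m(α_i) = c_i for every i, so c is indeed a codeword.


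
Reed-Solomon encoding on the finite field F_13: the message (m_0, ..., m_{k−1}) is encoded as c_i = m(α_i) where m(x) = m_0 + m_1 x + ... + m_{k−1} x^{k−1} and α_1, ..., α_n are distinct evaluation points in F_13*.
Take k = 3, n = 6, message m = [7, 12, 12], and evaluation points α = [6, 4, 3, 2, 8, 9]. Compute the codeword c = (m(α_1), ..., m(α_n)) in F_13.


c = [4, 0, 8, 1, 0, 8]

Message polynomial: m(x) = 7 + 12·x + 12·x^2 (mod 13).
For each evaluation point α_i, compute m(α_i) mod 13:
  α_1 = 6: Horner steps 12 → 6 → 4, so m(6) = 4.
  α_2 = 4: Horner steps 12 → 8 → 0, so m(4) = 0.
  α_3 = 3: Horner steps 12 → 9 → 8, so m(3) = 8.
  α_4 = 2: Horner steps 12 → 10 → 1, so m(2) = 1.
  α_5 = 8: Horner steps 12 → 4 → 0, so m(8) = 0.
  α_6 = 9: Horner steps 12 → 3 → 8, so m(9) = 8.
Codeword c = [4, 0, 8, 1, 0, 8] ∈ F_13^6.


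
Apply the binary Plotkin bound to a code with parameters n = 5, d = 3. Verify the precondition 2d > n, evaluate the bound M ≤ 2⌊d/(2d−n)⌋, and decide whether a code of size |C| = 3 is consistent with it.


Plotkin bound M ≤ 6; given |C| = 3 ≤ bound (satisfied).

Check applicability: 2d = 6, n = 5.
2d − n = 1 > 0, so Plotkin applies.
Compute d/(2d−n) = 3/1 ≈ 3.0000.
⌊d/(2d−n)⌋ = 3.
Plotkin bound: M ≤ 2·3 = 6.
Given |C| = 3, check: satisfied.
This |C| is below the Plotkin bound.


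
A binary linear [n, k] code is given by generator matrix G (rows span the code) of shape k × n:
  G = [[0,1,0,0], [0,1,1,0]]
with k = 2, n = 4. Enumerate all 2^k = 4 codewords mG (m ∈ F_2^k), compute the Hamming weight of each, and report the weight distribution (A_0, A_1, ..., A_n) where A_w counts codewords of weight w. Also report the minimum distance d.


Weight distribution: A_0 = 1, A_1 = 2, A_2 = 1. Minimum distance d = 1.

Enumerate all 2^2 = 4 messages m ∈ F_2^2.
For each, compute codeword c = mG in F_2^4, then tally its weight.
  m = 00 → c = 0000, weight = 0.
  m = 10 → c = 0100, weight = 1.
  m = 01 → c = 0110, weight = 2.
  m = 11 → c = 0010, weight = 1.
Tally weights:
  weight 0: 1 codewords.
  weight 1: 2 codewords.
  weight 2: 1 codewords.
Minimum distance d = smallest w > 0 with A_w > 0 = 1.
Sanity: Σ A_w = 4 = 2^2 = 4 ✓.


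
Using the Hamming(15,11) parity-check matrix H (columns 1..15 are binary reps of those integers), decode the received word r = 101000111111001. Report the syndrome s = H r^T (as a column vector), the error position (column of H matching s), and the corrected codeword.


s = (0, 1, 1, 0)^T, error position = 6, corrected codeword c = 101001111111001

Compute s = H r^T mod 2 one row at a time:
  s_1 = 1 + 1 + 1 + 1 + 1 + 0 + 0 + 1 = 6 ≡ 0 (mod 2).
  s_2 = 0 + 0 + 0 + 1 + 1 + 0 + 0 + 1 = 3 ≡ 1 (mod 2).
  s_3 = 0 + 1 + 0 + 1 + 1 + 1 + 0 + 1 = 5 ≡ 1 (mod 2).
  s_4 = 1 + 1 + 0 + 1 + 1 + 1 + 0 + 1 = 6 ≡ 0 (mod 2).
s = (0, 1, 1, 0)^T — this equals column 6 of H (binary 0110), so error is at position 6.
Correct: flip bit 6 of r = 101000111111001 to get c = 101001111111001.


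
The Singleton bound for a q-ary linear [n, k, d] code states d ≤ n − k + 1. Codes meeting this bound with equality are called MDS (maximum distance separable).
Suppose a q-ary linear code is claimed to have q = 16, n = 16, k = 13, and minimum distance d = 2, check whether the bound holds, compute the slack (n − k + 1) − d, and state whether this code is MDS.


Singleton RHS = n − k + 1 = 4, slack = 2, bound satisfied, not MDS.

Singleton bound: d ≤ n − k + 1.
Here n = 16, k = 13, so n − k + 1 = 4.
Given d = 2, check d ≤ 4: YES.
Slack = (n − k + 1) − d = 2.
The code is NOT MDS (slack = 2 > 0).
Description: the claimed parameters are [16, 13, 2]_16; such a code would be non-MDS.


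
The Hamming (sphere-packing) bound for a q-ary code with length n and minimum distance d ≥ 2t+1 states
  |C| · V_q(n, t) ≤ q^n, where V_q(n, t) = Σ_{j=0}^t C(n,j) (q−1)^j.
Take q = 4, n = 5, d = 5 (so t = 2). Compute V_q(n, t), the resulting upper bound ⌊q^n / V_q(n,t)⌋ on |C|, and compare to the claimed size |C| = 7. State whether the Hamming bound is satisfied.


V_q(n, t) = 106, q^n = 1024, Hamming bound = 9, |C| = 7 ≤ bound (satisfied).

Step 1: Compute V_q(n, t) = Σ_{j=0}^2 C(n, j) (q−1)^j.
  j = 0: C(5,0)·(3)^0 = 1·1 = 1.
  j = 1: C(5,1)·(3)^1 = 5·3 = 15.
  j = 2: C(5,2)·(3)^2 = 10·9 = 90.
  V_q(n, t) = 1 + 15 + 90 = 106.
Step 2: q^n = 4^5 = 1024.
Step 3: Hamming bound ⌊q^n / V_q(n,t)⌋ = ⌊1024/106⌋ = 9.
Step 4: Compare |C| = 7 to 9: satisfied.
The claimed |C| lies below the Hamming bound.


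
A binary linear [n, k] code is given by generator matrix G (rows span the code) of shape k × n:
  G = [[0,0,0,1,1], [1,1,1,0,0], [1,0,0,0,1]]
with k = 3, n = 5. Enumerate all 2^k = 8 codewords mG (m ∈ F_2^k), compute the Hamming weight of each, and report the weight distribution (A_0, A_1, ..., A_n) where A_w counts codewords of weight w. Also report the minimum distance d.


Weight distribution: A_0 = 1, A_2 = 3, A_3 = 3, A_5 = 1. Minimum distance d = 2.

Enumerate all 2^3 = 8 messages m ∈ F_2^3.
For each, compute codeword c = mG in F_2^5, then tally its weight.
  m = 000 → c = 00000, weight = 0.
  m = 100 → c = 00011, weight = 2.
  m = 010 → c = 11100, weight = 3.
  m = 110 → c = 11111, weight = 5.
  m = 001 → c = 10001, weight = 2.
  m = 101 → c = 10010, weight = 2.
  m = 011 → c = 01101, weight = 3.
  m = 111 → c = 01110, weight = 3.
Tally weights:
  weight 0: 1 codewords.
  weight 2: 3 codewords.
  weight 3: 3 codewords.
  weight 5: 1 codewords.
Minimum distance d = smallest w > 0 with A_w > 0 = 2.
Sanity: Σ A_w = 8 = 2^3 = 8 ✓.


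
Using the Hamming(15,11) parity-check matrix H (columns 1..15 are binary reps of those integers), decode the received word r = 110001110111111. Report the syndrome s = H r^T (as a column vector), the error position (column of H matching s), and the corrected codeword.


s = (1, 0, 1, 1)^T, error position = 11, corrected codeword c = 110001110101111

Compute s = H r^T mod 2 one row at a time:
  s_1 = 1 + 0 + 1 + 1 + 1 + 1 + 1 + 1 = 7 ≡ 1 (mod 2).
  s_2 = 0 + 0 + 1 + 1 + 1 + 1 + 1 + 1 = 6 ≡ 0 (mod 2).
  s_3 = 1 + 0 + 1 + 1 + 1 + 1 + 1 + 1 = 7 ≡ 1 (mod 2).
  s_4 = 1 + 0 + 0 + 1 + 0 + 1 + 1 + 1 = 5 ≡ 1 (mod 2).
s = (1, 0, 1, 1)^T — this equals column 11 of H (binary 1011), so error is at position 11.
Correct: flip bit 11 of r = 110001110111111 to get c = 110001110101111.


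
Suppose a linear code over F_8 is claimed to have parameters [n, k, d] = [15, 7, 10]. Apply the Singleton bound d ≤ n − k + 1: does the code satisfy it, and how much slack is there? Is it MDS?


Singleton RHS = n − k + 1 = 9, slack = -1, bound violated (no such code; not MDS).

Singleton bound: d ≤ n − k + 1.
Here n = 15, k = 7, so n − k + 1 = 9.
Given d = 10, check d ≤ 9: NO.
Slack = (n − k + 1) − d = -1.
The slack is negative: d = 10 exceeds n − k + 1 = 9 by 1, so the Singleton bound is violated and no linear [15, 7, 10]_8 code can exist. In particular it is not MDS (MDS requires d = n − k + 1 exactly).
Description: the claimed parameters are [15, 7, 10]_8; such a code would be impossible (violates the Singleton bound).
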